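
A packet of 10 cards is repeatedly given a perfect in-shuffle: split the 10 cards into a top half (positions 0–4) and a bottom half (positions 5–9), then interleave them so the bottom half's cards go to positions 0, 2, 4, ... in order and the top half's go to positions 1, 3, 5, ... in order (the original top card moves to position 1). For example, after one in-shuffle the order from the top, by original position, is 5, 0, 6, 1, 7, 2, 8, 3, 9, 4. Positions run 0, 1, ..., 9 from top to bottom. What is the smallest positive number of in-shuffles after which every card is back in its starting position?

10

The in-shuffle permutes the 10 positions with cycle lengths [10].
Every card is home exactly when every cycle has completed a whole number of laps, i.e. after lcm(10) = 10 in-shuffles.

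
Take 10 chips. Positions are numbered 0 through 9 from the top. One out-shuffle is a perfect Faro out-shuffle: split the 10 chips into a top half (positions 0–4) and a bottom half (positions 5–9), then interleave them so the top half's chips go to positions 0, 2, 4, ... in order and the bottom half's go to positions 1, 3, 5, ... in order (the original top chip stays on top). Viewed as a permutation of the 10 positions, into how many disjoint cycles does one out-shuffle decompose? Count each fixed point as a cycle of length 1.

4

Trace each unvisited position around until it returns:
(0) (1 2 4 8 7 5) (3 6) (9)
4 cycles in total.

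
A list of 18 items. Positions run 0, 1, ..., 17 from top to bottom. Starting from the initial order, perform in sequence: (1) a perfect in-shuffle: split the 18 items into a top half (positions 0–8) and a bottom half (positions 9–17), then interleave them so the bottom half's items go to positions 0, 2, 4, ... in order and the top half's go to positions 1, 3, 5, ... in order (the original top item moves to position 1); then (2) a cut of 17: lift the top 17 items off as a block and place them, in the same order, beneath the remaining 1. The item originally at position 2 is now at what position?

6

Track the item from position 2 forward through each operation:
  after op 1 (in-shuffle): 2 → 5
  after op 2 (cut 17): 5 → 6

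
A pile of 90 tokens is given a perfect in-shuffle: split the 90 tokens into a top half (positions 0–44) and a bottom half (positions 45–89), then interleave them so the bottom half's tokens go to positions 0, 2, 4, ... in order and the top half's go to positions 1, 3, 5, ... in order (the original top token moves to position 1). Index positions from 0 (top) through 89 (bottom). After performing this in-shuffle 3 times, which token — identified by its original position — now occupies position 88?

Work backwards from position 88, undoing one in-shuffle at a time:
88 ← 89 ← 44 ← 67
So the token now at position 88 started at position 67.

67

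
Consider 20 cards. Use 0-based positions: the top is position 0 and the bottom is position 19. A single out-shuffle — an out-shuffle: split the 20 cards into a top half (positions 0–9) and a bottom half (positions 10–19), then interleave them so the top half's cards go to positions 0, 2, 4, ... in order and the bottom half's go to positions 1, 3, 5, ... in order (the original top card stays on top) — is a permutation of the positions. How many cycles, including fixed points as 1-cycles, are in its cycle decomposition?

3

Trace each unvisited position around until it returns:
(0) (1 2 4 8 16 13 ... len 18) (19)
3 cycles in total.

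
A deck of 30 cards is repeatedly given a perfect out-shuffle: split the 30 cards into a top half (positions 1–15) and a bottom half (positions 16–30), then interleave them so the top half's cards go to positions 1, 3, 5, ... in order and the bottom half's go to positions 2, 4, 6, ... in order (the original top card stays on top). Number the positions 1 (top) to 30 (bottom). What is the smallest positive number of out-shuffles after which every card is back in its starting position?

The out-shuffle permutes the 30 positions with cycle lengths [1, 1, 28].
Every card is home exactly when every cycle has completed a whole number of laps, i.e. after lcm(1, 28) = 28 out-shuffles.

28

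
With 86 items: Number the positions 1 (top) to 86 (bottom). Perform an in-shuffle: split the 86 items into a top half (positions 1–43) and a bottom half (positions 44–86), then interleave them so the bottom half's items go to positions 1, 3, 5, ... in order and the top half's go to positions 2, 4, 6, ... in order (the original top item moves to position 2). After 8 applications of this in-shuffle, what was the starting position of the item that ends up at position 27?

Work backwards from position 27, undoing one in-shuffle at a time:
27 ← 57 ← 72 ← 36 ← 18 ← 9 ← 48 ← 24 ← 12
So the item now at position 27 started at position 12.

12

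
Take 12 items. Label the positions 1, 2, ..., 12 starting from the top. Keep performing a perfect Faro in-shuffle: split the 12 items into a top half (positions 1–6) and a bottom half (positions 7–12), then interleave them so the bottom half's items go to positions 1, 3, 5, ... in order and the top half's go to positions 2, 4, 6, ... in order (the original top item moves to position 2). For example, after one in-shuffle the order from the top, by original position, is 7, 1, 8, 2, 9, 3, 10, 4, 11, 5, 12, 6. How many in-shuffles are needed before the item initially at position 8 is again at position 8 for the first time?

12

Follow position 8 under repeated in-shuffles:
8 → 3 → 6 → 12 → 11 → 9 → 5 → 10 → 7 → 1 → 2 → 4 → 8
It first returns after 12 in-shuffles.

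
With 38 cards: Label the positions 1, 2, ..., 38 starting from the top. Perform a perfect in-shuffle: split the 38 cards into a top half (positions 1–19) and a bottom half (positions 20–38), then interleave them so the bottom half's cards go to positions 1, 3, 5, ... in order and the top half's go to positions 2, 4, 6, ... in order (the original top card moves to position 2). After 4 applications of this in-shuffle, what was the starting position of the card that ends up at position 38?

17

Work backwards from position 38, undoing one in-shuffle at a time:
38 ← 19 ← 29 ← 34 ← 17
So the card now at position 38 started at position 17.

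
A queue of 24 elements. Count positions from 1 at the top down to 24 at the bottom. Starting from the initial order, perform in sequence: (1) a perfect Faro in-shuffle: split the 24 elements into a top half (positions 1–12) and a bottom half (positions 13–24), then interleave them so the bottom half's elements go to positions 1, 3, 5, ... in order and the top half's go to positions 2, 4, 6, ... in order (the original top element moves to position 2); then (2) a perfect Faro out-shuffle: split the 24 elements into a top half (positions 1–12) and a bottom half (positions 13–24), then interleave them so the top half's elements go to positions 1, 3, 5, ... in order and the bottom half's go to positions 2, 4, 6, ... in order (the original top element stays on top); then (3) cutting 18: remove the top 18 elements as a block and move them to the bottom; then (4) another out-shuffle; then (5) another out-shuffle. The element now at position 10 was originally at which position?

1

Undo the operations in reverse order, starting from position 10:
  undo op 5 (out-shuffle, from bottom half): 10 ← 17
  undo op 4 (out-shuffle, from top half): 17 ← 9
  undo op 3 (cut 18): 9 ← 3
  undo op 2 (out-shuffle, from top half): 3 ← 2
  undo op 1 (in-shuffle, from top half): 2 ← 1
So the element at position 10 came from original position 1.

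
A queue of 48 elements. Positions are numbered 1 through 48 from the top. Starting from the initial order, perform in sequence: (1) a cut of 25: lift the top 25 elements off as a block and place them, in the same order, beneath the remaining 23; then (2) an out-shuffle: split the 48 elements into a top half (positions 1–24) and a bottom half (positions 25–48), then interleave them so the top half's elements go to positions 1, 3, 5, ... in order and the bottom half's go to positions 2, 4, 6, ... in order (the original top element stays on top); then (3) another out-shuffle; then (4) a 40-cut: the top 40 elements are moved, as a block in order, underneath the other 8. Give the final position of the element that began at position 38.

10

Track the element from position 38 forward through each operation:
  after op 1 (cut 25): 38 → 13
  after op 2 (out-shuffle): 13 → 25
  after op 3 (out-shuffle): 25 → 2
  after op 4 (cut 40): 2 → 10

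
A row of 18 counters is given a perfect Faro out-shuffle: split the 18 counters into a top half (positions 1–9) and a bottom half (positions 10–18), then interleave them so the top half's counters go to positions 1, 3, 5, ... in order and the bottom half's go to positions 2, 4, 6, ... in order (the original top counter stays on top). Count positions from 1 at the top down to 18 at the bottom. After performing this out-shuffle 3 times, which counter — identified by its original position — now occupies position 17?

3

Work backwards from position 17, undoing one out-shuffle at a time:
17 ← 9 ← 5 ← 3
So the counter now at position 17 started at position 3.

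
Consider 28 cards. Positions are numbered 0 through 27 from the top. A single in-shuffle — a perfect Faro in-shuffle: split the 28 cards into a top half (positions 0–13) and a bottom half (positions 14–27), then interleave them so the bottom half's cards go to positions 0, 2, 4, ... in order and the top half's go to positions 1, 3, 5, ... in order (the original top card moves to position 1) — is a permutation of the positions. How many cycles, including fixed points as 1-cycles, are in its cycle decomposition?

1

Trace each unvisited position around until it returns:
(0 1 3 7 15 2 ... len 28)
1 cycle in total.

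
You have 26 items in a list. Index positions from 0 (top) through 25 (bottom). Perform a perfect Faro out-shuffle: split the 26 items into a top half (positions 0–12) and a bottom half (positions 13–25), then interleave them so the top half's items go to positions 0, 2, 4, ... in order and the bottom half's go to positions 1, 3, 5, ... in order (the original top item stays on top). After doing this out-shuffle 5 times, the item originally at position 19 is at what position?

Track the item's position through each out-shuffle:
19 → 13 → 1 → 2 → 4 → 8

8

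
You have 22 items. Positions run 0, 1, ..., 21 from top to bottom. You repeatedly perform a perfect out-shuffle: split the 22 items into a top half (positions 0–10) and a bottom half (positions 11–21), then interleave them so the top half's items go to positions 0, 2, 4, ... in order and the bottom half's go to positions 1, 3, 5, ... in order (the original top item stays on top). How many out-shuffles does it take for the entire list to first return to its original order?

The out-shuffle permutes the 22 positions with cycle lengths [1, 1, 2, 3, 3, 6, 6].
Every item is home exactly when every cycle has completed a whole number of laps, i.e. after lcm(1, 2, 3, 6) = 6 out-shuffles.

6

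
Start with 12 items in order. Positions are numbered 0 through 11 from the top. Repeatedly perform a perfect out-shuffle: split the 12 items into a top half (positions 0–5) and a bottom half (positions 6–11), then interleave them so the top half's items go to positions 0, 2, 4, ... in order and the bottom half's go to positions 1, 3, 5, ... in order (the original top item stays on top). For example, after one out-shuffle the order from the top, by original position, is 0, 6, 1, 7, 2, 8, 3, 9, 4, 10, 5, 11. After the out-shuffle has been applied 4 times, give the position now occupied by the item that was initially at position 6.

Track the item's position through each out-shuffle:
6 → 1 → 2 → 4 → 8

8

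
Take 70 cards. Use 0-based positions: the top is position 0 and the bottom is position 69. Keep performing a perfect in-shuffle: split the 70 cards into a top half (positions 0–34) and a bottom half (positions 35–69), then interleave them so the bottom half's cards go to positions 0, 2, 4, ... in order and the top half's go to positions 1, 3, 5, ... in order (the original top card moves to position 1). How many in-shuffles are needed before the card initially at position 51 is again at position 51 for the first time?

35

Follow position 51 under repeated in-shuffles:
51 → 32 → 65 → 60 → 50 → 30 → 61 → 52 → ... → 51 (length 35)
It first returns after 35 in-shuffles.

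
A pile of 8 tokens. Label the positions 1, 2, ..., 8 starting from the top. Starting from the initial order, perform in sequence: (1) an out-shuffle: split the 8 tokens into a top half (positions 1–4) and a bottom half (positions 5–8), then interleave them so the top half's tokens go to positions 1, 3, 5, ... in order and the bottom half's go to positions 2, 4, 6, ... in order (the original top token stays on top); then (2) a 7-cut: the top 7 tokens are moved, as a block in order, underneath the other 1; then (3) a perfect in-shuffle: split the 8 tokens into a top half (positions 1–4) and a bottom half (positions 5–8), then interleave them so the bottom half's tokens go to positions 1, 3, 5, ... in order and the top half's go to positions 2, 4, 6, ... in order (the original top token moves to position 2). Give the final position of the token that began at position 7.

Track the token from position 7 forward through each operation:
  after op 1 (out-shuffle): 7 → 6
  after op 2 (cut 7): 6 → 7
  after op 3 (in-shuffle): 7 → 5

5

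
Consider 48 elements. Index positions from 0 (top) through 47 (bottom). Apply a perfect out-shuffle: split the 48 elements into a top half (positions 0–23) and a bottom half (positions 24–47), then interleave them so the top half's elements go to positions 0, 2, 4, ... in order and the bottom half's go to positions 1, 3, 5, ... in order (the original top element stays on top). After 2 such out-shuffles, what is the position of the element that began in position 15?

Track the element's position through each out-shuffle:
15 → 30 → 13

13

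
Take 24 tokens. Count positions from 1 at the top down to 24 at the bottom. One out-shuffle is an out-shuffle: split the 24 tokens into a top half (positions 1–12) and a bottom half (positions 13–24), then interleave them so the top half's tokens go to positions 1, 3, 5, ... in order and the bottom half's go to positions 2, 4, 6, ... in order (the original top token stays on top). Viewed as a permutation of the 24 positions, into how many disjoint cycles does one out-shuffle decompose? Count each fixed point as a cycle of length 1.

Trace each unvisited position around until it returns:
(1) (2 3 5 9 17 10 ... len 11) (6 11 21 18 12 23 ... len 11) (24)
4 cycles in total.

4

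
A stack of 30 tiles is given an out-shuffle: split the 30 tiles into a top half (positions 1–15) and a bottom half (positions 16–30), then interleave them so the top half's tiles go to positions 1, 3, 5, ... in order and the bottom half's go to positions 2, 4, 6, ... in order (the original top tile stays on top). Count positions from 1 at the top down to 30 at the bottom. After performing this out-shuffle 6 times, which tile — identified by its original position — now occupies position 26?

Work backwards from position 26, undoing one out-shuffle at a time:
26 ← 28 ← 29 ← 15 ← 8 ← 19 ← 10
So the tile now at position 26 started at position 10.

10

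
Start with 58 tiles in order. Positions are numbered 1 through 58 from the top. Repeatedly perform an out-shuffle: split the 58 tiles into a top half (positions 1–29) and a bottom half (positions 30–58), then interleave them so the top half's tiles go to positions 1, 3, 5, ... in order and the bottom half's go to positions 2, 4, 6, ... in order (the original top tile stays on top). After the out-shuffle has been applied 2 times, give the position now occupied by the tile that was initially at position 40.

43

Track the tile's position through each out-shuffle:
40 → 22 → 43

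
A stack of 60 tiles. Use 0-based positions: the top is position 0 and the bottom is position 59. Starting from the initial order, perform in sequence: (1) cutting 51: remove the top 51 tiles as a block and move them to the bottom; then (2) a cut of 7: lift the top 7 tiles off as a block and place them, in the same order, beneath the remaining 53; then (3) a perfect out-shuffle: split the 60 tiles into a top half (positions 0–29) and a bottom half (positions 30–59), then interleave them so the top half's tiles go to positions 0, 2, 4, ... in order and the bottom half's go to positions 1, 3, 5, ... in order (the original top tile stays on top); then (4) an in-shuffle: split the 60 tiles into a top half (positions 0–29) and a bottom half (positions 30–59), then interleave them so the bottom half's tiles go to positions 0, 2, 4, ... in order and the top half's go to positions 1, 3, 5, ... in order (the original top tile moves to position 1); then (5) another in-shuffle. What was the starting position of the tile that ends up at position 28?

Undo the operations in reverse order, starting from position 28:
  undo op 5 (in-shuffle, from bottom half): 28 ← 44
  undo op 4 (in-shuffle, from bottom half): 44 ← 52
  undo op 3 (out-shuffle, from top half): 52 ← 26
  undo op 2 (cut 7): 26 ← 33
  undo op 1 (cut 51): 33 ← 24
So the tile at position 28 came from original position 24.

24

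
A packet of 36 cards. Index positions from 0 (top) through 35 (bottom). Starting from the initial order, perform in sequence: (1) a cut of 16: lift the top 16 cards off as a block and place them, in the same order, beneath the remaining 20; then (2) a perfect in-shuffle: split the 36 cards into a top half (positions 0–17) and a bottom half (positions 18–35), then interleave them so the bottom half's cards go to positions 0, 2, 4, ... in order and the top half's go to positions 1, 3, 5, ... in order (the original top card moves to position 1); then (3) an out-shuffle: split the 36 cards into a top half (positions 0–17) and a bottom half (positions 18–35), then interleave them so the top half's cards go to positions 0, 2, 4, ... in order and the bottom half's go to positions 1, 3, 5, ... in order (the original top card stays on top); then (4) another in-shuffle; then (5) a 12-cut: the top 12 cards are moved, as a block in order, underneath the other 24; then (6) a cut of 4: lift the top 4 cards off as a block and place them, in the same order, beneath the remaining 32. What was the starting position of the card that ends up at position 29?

35

Undo the operations in reverse order, starting from position 29:
  undo op 6 (cut 4): 29 ← 33
  undo op 5 (cut 12): 33 ← 9
  undo op 4 (in-shuffle, from top half): 9 ← 4
  undo op 3 (out-shuffle, from top half): 4 ← 2
  undo op 2 (in-shuffle, from bottom half): 2 ← 19
  undo op 1 (cut 16): 19 ← 35
So the card at position 29 came from original position 35.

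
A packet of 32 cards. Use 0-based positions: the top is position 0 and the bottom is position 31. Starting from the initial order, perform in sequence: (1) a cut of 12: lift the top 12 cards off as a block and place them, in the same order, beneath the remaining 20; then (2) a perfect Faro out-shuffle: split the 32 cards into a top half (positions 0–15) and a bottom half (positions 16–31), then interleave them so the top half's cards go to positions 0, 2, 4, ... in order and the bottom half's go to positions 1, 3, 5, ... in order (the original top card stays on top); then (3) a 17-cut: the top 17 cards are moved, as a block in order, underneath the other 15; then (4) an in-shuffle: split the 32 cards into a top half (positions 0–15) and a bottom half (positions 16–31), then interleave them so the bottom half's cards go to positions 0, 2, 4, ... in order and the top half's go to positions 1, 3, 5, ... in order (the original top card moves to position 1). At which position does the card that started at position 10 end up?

Track the card from position 10 forward through each operation:
  after op 1 (cut 12): 10 → 30
  after op 2 (out-shuffle): 30 → 29
  after op 3 (cut 17): 29 → 12
  after op 4 (in-shuffle): 12 → 25

25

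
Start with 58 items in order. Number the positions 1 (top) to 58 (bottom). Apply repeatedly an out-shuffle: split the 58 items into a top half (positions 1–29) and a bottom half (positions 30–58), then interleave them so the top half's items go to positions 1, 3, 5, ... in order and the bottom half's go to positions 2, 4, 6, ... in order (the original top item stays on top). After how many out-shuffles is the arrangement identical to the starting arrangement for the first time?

The out-shuffle permutes the 58 positions with cycle lengths [1, 1, 2, 18, 18, 18].
Every item is home exactly when every cycle has completed a whole number of laps, i.e. after lcm(1, 2, 18) = 18 out-shuffles.

18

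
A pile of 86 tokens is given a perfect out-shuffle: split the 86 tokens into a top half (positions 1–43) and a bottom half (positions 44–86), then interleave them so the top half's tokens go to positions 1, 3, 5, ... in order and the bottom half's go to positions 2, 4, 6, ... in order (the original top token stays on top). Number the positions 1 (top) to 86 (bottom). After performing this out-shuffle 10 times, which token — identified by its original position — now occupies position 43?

Work backwards from position 43, undoing one out-shuffle at a time:
43 ← 22 ← 54 ← 70 ← 78 ← 82 ← 84 ← 85 ← 43 ← 22 ← 54
So the token now at position 43 started at position 54.

54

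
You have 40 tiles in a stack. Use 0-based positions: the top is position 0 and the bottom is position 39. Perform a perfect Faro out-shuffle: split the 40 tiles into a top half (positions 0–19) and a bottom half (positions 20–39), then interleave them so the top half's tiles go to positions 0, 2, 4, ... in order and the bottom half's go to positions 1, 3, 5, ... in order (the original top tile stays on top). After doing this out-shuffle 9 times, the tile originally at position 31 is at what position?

Track the tile's position through each out-shuffle:
31 → 23 → 7 → 14 → 28 → 17 → 34 → 29 → 19 → 38

38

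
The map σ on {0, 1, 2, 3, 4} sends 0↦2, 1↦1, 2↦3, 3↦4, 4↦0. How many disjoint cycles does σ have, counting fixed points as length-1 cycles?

2

Cycle decomposition: (0 2 3 4) (1).
2 cycles.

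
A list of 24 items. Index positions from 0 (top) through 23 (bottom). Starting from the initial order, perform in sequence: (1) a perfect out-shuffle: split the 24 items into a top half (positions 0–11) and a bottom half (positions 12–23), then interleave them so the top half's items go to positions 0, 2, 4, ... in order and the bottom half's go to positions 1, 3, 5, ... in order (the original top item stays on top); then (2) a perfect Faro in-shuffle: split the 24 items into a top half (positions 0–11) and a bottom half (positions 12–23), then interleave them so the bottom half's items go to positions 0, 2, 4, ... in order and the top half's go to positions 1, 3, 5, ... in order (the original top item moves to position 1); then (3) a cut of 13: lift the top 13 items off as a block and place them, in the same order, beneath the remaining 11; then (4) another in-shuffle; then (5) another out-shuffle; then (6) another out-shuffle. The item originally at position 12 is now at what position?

Track the item from position 12 forward through each operation:
  after op 1 (out-shuffle): 12 → 1
  after op 2 (in-shuffle): 1 → 3
  after op 3 (cut 13): 3 → 14
  after op 4 (in-shuffle): 14 → 4
  after op 5 (out-shuffle): 4 → 8
  after op 6 (out-shuffle): 8 → 16

16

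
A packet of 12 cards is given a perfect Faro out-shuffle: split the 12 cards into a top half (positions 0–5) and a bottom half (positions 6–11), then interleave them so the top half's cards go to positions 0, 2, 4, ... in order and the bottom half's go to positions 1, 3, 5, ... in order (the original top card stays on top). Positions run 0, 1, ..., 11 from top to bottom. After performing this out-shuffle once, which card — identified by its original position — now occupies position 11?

11

Work backwards from position 11, undoing one out-shuffle at a time:
11 ← 11
So the card now at position 11 started at position 11.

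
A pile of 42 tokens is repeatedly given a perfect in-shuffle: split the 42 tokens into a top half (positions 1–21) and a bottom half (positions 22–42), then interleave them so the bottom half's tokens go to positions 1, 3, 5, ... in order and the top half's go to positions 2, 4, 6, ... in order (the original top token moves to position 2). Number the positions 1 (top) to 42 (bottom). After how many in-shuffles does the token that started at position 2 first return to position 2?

14

Follow position 2 under repeated in-shuffles:
2 → 4 → 8 → 16 → 32 → 21 → 42 → 41 → 39 → 35 → 27 → 11 → 22 → 1 → 2
It first returns after 14 in-shuffles.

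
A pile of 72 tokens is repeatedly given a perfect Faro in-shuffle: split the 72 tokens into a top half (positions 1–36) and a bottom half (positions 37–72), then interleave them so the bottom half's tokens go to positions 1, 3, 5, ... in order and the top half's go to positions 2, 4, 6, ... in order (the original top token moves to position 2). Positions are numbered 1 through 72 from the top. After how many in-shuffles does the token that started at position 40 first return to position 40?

Follow position 40 under repeated in-shuffles:
40 → 7 → 14 → 28 → 56 → 39 → 5 → 10 → 20 → 40
It first returns after 9 in-shuffles.

9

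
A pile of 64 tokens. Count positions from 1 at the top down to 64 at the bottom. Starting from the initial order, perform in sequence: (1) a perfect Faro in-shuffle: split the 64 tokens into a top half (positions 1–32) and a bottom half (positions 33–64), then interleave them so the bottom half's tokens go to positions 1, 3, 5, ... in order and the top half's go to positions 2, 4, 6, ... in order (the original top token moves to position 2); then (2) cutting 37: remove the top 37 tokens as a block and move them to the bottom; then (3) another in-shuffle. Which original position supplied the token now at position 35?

44

Undo the operations in reverse order, starting from position 35:
  undo op 3 (in-shuffle, from bottom half): 35 ← 50
  undo op 2 (cut 37): 50 ← 23
  undo op 1 (in-shuffle, from bottom half): 23 ← 44
So the token at position 35 came from original position 44.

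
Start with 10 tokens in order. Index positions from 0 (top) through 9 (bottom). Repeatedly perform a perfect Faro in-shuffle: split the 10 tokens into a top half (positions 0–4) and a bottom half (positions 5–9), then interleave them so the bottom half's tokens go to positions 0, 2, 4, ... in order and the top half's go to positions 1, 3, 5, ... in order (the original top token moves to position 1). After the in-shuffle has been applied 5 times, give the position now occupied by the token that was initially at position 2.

Track the token's position through each in-shuffle:
2 → 5 → 0 → 1 → 3 → 7

7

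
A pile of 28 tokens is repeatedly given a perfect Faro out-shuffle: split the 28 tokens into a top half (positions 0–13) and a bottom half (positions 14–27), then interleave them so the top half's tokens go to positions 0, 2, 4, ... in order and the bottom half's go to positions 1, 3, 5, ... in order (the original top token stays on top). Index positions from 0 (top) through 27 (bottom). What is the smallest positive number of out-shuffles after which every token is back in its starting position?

The out-shuffle permutes the 28 positions with cycle lengths [1, 1, 2, 6, 18].
Every token is home exactly when every cycle has completed a whole number of laps, i.e. after lcm(1, 2, 6, 18) = 18 out-shuffles.

18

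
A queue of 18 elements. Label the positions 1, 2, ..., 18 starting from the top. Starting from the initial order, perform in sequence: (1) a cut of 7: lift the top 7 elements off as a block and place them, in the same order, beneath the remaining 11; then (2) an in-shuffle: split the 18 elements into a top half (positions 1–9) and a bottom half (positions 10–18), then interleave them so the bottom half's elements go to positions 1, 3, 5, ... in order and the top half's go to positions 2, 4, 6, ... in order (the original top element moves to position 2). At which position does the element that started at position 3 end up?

9

Track the element from position 3 forward through each operation:
  after op 1 (cut 7): 3 → 14
  after op 2 (in-shuffle): 14 → 9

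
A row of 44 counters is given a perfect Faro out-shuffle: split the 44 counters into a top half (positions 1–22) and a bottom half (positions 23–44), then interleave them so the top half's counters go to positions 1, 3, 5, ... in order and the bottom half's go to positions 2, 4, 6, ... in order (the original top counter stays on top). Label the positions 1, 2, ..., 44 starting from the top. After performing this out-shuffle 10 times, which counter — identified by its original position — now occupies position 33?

Work backwards from position 33, undoing one out-shuffle at a time:
33 ← 17 ← 9 ← 5 ← 3 ← 2 ← 23 ← 12 ← 28 ← 36 ← 40
So the counter now at position 33 started at position 40.

40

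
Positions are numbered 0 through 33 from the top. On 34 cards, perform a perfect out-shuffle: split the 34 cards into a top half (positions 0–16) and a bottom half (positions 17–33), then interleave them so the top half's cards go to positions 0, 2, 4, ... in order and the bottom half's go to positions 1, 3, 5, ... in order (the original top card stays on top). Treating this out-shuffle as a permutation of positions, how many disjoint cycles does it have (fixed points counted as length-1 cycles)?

6

Trace each unvisited position around until it returns:
(0) (1 2 4 8 16 32 31 29 25 17) (3 6 12 24 15 30 27 21 9 18) (5 10 20 7 14 28 23 13 26 19) (11 22) (33)
6 cycles in total.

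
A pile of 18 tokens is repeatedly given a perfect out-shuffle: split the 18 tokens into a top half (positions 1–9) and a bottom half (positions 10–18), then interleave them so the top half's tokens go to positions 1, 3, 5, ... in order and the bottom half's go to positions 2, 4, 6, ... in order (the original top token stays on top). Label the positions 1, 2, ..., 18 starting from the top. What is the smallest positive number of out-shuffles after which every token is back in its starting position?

The out-shuffle permutes the 18 positions with cycle lengths [1, 1, 8, 8].
Every token is home exactly when every cycle has completed a whole number of laps, i.e. after lcm(1, 8) = 8 out-shuffles.

8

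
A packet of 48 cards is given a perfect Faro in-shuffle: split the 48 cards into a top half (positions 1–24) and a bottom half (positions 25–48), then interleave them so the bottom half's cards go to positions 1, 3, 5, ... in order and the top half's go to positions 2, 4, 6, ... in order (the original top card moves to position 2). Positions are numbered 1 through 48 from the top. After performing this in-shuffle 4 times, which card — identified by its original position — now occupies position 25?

23

Work backwards from position 25, undoing one in-shuffle at a time:
25 ← 37 ← 43 ← 46 ← 23
So the card now at position 25 started at position 23.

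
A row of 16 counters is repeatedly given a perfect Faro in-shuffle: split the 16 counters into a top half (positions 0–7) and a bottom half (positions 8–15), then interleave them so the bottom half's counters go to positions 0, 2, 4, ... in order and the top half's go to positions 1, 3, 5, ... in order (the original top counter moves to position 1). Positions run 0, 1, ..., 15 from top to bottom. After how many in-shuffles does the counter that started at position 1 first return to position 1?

Follow position 1 under repeated in-shuffles:
1 → 3 → 7 → 15 → 14 → 12 → 8 → 0 → 1
It first returns after 8 in-shuffles.

8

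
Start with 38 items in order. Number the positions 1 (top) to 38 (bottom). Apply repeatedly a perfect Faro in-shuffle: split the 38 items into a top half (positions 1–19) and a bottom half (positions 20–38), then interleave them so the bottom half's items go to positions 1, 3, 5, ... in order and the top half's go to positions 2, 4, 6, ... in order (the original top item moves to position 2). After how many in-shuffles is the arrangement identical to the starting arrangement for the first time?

The in-shuffle permutes the 38 positions with cycle lengths [2, 12, 12, 12].
Every item is home exactly when every cycle has completed a whole number of laps, i.e. after lcm(2, 12) = 12 in-shuffles.

12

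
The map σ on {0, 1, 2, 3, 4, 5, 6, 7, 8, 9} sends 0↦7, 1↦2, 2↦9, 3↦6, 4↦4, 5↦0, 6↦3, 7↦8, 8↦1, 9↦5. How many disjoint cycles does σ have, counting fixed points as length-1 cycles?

Cycle decomposition: (0 7 8 1 2 9 5) (3 6) (4).
3 cycles.

3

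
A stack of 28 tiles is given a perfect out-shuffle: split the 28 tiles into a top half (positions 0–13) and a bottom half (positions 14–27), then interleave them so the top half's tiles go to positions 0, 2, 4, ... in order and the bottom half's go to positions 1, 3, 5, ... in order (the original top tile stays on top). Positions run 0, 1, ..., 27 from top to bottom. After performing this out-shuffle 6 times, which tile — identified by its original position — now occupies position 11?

20

Work backwards from position 11, undoing one out-shuffle at a time:
11 ← 19 ← 23 ← 25 ← 26 ← 13 ← 20
So the tile now at position 11 started at position 20.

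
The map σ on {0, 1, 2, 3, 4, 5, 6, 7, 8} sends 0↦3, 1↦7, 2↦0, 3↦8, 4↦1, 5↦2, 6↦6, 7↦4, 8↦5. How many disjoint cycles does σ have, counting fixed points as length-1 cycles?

3

Cycle decomposition: (0 3 8 5 2) (1 7 4) (6).
3 cycles.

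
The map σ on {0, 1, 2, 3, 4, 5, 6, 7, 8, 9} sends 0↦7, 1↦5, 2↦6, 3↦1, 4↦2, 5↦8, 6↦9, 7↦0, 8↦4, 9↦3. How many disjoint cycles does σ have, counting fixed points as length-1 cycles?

2

Cycle decomposition: (0 7) (1 5 8 4 2 6 9 3).
2 cycles.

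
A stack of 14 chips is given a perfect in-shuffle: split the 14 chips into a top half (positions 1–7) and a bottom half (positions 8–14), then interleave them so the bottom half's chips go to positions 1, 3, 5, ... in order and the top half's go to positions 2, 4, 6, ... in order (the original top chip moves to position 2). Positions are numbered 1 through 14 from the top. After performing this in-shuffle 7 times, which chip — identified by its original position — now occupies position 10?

5

Work backwards from position 10, undoing one in-shuffle at a time:
10 ← 5 ← 10 ← 5 ← 10 ← 5 ← 10 ← 5
So the chip now at position 10 started at position 5.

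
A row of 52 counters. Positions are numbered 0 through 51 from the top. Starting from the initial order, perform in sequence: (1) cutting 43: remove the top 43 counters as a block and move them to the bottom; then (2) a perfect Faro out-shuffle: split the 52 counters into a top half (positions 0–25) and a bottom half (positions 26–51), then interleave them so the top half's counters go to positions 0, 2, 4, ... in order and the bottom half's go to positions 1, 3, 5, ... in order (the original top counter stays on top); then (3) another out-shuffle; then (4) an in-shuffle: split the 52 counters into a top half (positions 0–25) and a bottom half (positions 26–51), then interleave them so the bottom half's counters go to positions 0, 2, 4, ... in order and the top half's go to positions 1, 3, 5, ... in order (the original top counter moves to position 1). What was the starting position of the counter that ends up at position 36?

Undo the operations in reverse order, starting from position 36:
  undo op 4 (in-shuffle, from bottom half): 36 ← 44
  undo op 3 (out-shuffle, from top half): 44 ← 22
  undo op 2 (out-shuffle, from top half): 22 ← 11
  undo op 1 (cut 43): 11 ← 2
So the counter at position 36 came from original position 2.

2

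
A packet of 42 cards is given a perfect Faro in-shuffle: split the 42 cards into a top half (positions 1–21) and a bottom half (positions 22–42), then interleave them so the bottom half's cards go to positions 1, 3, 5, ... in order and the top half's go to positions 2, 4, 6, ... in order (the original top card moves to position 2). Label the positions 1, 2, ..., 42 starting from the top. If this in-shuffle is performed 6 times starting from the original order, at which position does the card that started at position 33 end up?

5

Track the card's position through each in-shuffle:
33 → 23 → 3 → 6 → 12 → 24 → 5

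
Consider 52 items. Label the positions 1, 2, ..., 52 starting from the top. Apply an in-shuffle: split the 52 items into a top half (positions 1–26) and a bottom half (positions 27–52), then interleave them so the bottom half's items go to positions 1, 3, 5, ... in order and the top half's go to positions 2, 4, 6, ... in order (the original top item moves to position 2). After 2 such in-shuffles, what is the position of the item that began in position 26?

Track the item's position through each in-shuffle:
26 → 52 → 51

51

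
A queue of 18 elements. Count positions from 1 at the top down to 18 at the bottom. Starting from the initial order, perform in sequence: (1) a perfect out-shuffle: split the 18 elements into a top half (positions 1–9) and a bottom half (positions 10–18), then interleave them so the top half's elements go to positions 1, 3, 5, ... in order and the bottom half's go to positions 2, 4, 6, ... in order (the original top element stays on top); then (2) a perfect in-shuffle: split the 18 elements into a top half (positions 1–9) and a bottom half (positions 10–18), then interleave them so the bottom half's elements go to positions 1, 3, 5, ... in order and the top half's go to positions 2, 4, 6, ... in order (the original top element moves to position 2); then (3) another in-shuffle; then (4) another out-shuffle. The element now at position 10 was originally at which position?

7

Undo the operations in reverse order, starting from position 10:
  undo op 4 (out-shuffle, from bottom half): 10 ← 14
  undo op 3 (in-shuffle, from top half): 14 ← 7
  undo op 2 (in-shuffle, from bottom half): 7 ← 13
  undo op 1 (out-shuffle, from top half): 13 ← 7
So the element at position 10 came from original position 7.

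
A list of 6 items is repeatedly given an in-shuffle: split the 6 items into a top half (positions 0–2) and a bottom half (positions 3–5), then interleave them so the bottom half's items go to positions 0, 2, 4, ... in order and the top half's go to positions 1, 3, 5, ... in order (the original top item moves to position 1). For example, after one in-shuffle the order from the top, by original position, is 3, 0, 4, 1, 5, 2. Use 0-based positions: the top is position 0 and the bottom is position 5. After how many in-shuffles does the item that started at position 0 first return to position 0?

Follow position 0 under repeated in-shuffles:
0 → 1 → 3 → 0
It first returns after 3 in-shuffles.

3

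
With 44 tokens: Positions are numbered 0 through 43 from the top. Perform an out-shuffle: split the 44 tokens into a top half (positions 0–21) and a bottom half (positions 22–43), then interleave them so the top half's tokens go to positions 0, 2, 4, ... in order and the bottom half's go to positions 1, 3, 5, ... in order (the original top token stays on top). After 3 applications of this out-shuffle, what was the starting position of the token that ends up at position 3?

38

Work backwards from position 3, undoing one out-shuffle at a time:
3 ← 23 ← 33 ← 38
So the token now at position 3 started at position 38.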